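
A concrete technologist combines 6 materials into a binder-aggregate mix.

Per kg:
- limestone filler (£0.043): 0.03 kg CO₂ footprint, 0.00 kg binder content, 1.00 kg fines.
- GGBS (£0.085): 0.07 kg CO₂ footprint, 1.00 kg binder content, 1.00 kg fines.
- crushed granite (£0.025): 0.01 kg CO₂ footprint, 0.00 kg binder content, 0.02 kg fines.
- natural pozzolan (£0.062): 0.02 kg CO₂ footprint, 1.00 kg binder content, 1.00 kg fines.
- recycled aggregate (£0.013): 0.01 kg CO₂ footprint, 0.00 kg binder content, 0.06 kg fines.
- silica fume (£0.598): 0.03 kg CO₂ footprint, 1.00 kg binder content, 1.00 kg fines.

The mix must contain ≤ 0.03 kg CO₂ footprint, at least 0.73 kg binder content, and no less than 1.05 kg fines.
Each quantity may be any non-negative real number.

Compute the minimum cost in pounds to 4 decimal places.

Treat it as an LP. Let x1 = kg of limestone filler, x2 = kg of GGBS, x3 = kg of crushed granite, x4 = kg of natural pozzolan, x5 = kg of recycled aggregate, x6 = kg of silica fume.
Minimize 0.043x1 + 0.085x2 + 0.025x3 + 0.062x4 + 0.013x5 + 0.598x6 with:
  0.03x1 + 0.07x2 + 0.01x3 + 0.02x4 + 0.01x5 + 0.03x6 ≤ 0.03   (CO₂ footprint)
  1x2 + 1x4 + 1x6 ≥ 0.73   (binder content)
  1x1 + 1x2 + 0.02x3 + 1x4 + 0.06x5 + 1x6 ≥ 1.05   (fines)
  x1, x2, x3, x4, x5, x6 ≥ 0.
The optimal basis is {limestone filler, natural pozzolan}; GGBS, crushed granite, recycled aggregate, silica fume drop out. There the binder content and fines constraints are tight.
Optimal quantities: limestone filler = 0.32 kg, natural pozzolan = 0.73 kg.
Total cost: 0.043·0.32 + 0.062·0.73 = 0.059020.

£0.0590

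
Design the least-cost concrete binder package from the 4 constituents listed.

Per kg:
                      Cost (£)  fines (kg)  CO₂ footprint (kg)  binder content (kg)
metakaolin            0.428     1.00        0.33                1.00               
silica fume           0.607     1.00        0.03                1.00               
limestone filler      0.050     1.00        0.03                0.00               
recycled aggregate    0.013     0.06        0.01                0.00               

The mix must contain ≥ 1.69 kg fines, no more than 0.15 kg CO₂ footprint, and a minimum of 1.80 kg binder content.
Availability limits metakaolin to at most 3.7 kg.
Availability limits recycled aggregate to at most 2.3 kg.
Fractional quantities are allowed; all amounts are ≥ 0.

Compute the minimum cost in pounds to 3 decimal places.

This is a linear program. Let x1 = kg of metakaolin, x2 = kg of silica fume, x3 = kg of limestone filler, x4 = kg of recycled aggregate.
min 0.428x1 + 0.607x2 + 0.05x3 + 0.013x4 s.t.:
  1x1 + 1x2 + 1x3 + 0.06x4 ≥ 1.69   (fines)
  0.33x1 + 0.03x2 + 0.03x3 + 0.01x4 ≤ 0.15   (CO₂ footprint)
  1x1 + 1x2 ≥ 1.8   (binder content)
  x1 ≤ 3.7
  x4 ≤ 2.3
  x1, x2, x3, x4 ≥ 0.
The cheapest feasible vertex uses only metakaolin, silica fume; limestone filler, recycled aggregate are not used. There the CO₂ footprint and binder content constraints are tight.
Solving gives x1 = 0.32, x2 = 1.48.
Objective = 0.428·0.32 + 0.607·1.48 = 1.03532.

£1.035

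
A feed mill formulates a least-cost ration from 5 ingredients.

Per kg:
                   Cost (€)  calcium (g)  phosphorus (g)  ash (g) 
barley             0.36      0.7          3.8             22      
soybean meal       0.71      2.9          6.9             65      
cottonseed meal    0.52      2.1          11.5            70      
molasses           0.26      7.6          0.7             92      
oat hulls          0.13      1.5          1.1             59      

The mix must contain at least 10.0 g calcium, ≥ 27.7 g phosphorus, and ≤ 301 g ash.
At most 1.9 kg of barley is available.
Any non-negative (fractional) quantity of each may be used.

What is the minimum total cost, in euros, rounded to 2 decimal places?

Let x1 = kg of barley, x2 = kg of soybean meal, x3 = kg of cottonseed meal, x4 = kg of molasses, x5 = kg of oat hulls.
Minimize 0.36x1 + 0.71x2 + 0.52x3 + 0.26x4 + 0.13x5 s.t.:
  0.7x1 + 2.9x2 + 2.1x3 + 7.6x4 + 1.5x5 ≥ 10   (calcium)
  3.8x1 + 6.9x2 + 11.5x3 + 0.7x4 + 1.1x5 ≥ 27.7   (phosphorus)
  22x1 + 65x2 + 70x3 + 92x4 + 59x5 ≤ 301   (ash)
  x1 ≤ 1.9
  x1, x2, x3, x4, x5 ≥ 0.
The minimum-cost mix takes nothing from barley, soybean meal, oat hulls — only cottonseed meal, molasses. There the calcium and phosphorus constraints are tight.
Solving gives x3 = 2.368, x4 = 0.6614.
Hence cost = 0.52·2.368 + 0.26·0.6614 = €1.4033.

€1.40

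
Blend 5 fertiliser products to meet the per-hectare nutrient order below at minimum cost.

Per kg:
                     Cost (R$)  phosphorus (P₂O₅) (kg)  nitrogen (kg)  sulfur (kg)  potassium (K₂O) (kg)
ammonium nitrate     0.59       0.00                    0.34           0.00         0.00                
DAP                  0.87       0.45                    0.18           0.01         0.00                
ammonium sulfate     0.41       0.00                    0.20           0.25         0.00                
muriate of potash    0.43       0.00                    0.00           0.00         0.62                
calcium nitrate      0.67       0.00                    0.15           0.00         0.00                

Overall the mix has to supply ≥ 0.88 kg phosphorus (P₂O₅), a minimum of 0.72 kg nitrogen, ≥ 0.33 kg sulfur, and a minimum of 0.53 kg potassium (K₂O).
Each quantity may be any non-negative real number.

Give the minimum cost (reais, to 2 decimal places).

R$2.79

Let x1 = kg of ammonium nitrate, x2 = kg of DAP, x3 = kg of ammonium sulfate, x4 = kg of muriate of potash, x5 = kg of calcium nitrate.
Minimize 0.59x1 + 0.87x2 + 0.41x3 + 0.43x4 + 0.67x5 with:
  0.45x2 ≥ 0.88   (phosphorus (P₂O₅))
  0.34x1 + 0.18x2 + 0.2x3 + 0.15x5 ≥ 0.72   (nitrogen)
  0.01x2 + 0.25x3 ≥ 0.33   (sulfur)
  0.62x4 ≥ 0.53   (potassium (K₂O))
  x1, x2, x3, x4, x5 ≥ 0.
The minimum-cost mix takes nothing from calcium nitrate — only ammonium nitrate, DAP, ammonium sulfate, muriate of potash. The phosphorus (P₂O₅), nitrogen, sulfur, potassium (K₂O) requirements are met with equality.
Optimal quantities: ammonium nitrate = 0.3519 kg, DAP = 1.956 kg, ammonium sulfate = 1.242 kg, muriate of potash = 0.8548 kg.
Hence cost = 0.59·0.3519 + 0.87·1.956 + 0.41·1.242 + 0.43·0.8548 = R$2.7861.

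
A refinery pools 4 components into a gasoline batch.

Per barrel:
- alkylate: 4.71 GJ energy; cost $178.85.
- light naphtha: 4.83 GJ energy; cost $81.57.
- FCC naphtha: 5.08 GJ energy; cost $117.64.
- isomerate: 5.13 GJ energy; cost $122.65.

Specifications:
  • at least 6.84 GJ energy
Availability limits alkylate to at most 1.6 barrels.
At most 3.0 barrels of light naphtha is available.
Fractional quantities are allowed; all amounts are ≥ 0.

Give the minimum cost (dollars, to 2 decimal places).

$115.52

This is a linear program. Let x1 = barrels of alkylate, x2 = barrels of light naphtha, x3 = barrels of FCC naphtha, x4 = barrels of isomerate.
Minimize 178.85x1 + 81.57x2 + 117.64x3 + 122.65x4 s.t.:
  4.71x1 + 4.83x2 + 5.08x3 + 5.13x4 ≥ 6.84   (energy)
  x1 ≤ 1.6
  x2 ≤ 3
  x1, x2, x3, x4 ≥ 0.
The cheapest feasible vertex uses only light naphtha; alkylate, FCC naphtha, isomerate are not used. There the energy constraint is tight.
Solving gives x2 = 1.41615.
Hence cost = 81.57·1.41615 = $115.5154.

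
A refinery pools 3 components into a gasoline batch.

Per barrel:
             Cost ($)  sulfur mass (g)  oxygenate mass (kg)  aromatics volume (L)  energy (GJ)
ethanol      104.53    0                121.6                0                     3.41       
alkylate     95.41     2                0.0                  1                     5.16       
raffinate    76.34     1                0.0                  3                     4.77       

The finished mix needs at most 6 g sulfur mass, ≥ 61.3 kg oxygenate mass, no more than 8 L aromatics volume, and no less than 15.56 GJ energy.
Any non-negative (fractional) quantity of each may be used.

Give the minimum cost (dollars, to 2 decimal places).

Let x1 = barrels of ethanol, x2 = barrels of alkylate, x3 = barrels of raffinate.
Minimize 104.53x1 + 95.41x2 + 76.34x3 with:
  2x2 + 1x3 ≤ 6   (sulfur mass)
  121.6x1 ≥ 61.3   (oxygenate mass)
  1x2 + 3x3 ≤ 8   (aromatics volume)
  3.41x1 + 5.16x2 + 4.77x3 ≥ 15.56   (energy)
  x1, x2, x3 ≥ 0.
The optimal mix uses every input. There the oxygenate mass, aromatics volume, energy constraints are tight.
That vertex is x1 = 0.5041, x2 = 0.314, x3 = 2.562.
Total cost: 104.53·0.5041 + 95.41·0.314 + 76.34·2.562 = 278.2354.

$278.24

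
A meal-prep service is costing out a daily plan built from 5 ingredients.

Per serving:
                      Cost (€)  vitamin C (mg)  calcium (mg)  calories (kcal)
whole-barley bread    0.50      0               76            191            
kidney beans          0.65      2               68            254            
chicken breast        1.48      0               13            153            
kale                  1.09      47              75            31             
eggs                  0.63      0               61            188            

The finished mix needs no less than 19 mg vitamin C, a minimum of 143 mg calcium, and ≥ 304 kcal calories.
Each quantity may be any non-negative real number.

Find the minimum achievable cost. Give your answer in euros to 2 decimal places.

Let x1 = servings of whole-barley bread, x2 = servings of kidney beans, x3 = servings of chicken breast, x4 = servings of kale, x5 = servings of eggs.
min 0.5x1 + 0.65x2 + 1.48x3 + 1.09x4 + 0.63x5 with:
  2x2 + 47x4 ≥ 19   (vitamin C)
  76x1 + 68x2 + 13x3 + 75x4 + 61x5 ≥ 143   (calcium)
  191x1 + 254x2 + 153x3 + 31x4 + 188x5 ≥ 304   (calories)
  x1, x2, x3, x4, x5 ≥ 0.
The cheapest feasible vertex uses only whole-barley bread, kidney beans, kale; chicken breast, eggs are not used. Binding constraints: vitamin C, calcium, calories.
Optimal quantities: whole-barley bread = 1.404 servings, kidney beans = 0.09223 servings, kale = 0.4003 servings.
Cost = 0.5·1.404 + 0.65·0.09223 + 1.09·0.4003 = 1.1983.

€1.20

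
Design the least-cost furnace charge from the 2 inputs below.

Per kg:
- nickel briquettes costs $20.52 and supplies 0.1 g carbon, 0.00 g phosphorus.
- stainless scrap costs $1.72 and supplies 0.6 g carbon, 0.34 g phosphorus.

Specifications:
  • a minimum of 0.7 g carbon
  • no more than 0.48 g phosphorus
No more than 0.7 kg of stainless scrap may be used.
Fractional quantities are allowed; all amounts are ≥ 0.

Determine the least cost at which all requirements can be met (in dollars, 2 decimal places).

$58.66

Set it up as a linear program. Let x1 = kg of nickel briquettes, x2 = kg of stainless scrap.
min 20.52x1 + 1.72x2 with:
  0.1x1 + 0.6x2 ≥ 0.7   (carbon)
  0.34x2 ≤ 0.48   (phosphorus)
  x2 ≤ 0.7
  x1, x2 ≥ 0.
Both inputs are positive at the optimum. Binding constraints: carbon and the stainless scrap cap.
That vertex is x1 = 2.8, x2 = 0.7.
Cost = 20.52·2.8 + 1.72·0.7 = 58.6600.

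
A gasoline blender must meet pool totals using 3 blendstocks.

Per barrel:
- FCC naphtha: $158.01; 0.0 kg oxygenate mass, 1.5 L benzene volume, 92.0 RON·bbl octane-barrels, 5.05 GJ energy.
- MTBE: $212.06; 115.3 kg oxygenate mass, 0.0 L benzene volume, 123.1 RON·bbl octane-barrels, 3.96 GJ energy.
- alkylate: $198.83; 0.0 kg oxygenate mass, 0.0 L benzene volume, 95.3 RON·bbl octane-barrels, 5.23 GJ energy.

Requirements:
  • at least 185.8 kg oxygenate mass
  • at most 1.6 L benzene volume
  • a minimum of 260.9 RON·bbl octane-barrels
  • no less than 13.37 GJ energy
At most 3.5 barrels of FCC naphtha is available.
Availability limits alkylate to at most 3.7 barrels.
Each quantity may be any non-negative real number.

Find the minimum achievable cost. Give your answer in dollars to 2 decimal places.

$571.17

Treat it as an LP. Let x1 = barrels of FCC naphtha, x2 = barrels of MTBE, x3 = barrels of alkylate.
min 158.01x1 + 212.06x2 + 198.83x3 subject to:
  115.3x2 ≥ 185.8   (oxygenate mass)
  1.5x1 ≤ 1.6   (benzene volume)
  92x1 + 123.1x2 + 95.3x3 ≥ 260.9   (octane-barrels)
  5.05x1 + 3.96x2 + 5.23x3 ≥ 13.37   (energy)
  x1 ≤ 3.5
  x3 ≤ 3.7
  x1, x2, x3 ≥ 0.
The optimal mix uses every input. Binding constraints: oxygenate mass, benzene volume, energy.
So FCC naphtha = 1.0667 barrels, MTBE = 1.6114 barrels, alkylate = 0.30631 barrels.
Total cost: 158.01·1.0667 + 212.06·1.6114 + 198.83·0.30631 = 571.1664.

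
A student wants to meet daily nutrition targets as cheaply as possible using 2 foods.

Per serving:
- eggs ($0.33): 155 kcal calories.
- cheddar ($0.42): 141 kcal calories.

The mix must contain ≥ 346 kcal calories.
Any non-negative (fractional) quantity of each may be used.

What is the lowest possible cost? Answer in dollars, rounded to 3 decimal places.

Let x1 = servings of eggs, x2 = servings of cheddar.
min 0.33x1 + 0.42x2 subject to:
  155x1 + 141x2 ≥ 346   (calories)
  x1, x2 ≥ 0.
The optimal basis is {eggs}; cheddar drops out. Binding constraint: calories.
That vertex is x1 = 2.232.
Objective = 0.33·2.232 = 0.73656.

$0.737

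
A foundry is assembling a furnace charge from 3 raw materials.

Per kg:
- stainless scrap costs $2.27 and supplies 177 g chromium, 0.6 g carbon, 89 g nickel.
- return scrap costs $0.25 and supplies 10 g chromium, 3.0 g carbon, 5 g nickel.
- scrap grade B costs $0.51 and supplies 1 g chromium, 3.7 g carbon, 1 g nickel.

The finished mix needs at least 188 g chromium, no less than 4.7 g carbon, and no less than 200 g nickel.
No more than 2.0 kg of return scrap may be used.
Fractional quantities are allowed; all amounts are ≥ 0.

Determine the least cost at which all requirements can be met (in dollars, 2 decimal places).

This is a linear program. Let x1 = kg of stainless scrap, x2 = kg of return scrap, x3 = kg of scrap grade B.
Minimise 2.27x1 + 0.25x2 + 0.51x3 s.t.:
  177x1 + 10x2 + 1x3 ≥ 188   (chromium)
  0.6x1 + 3x2 + 3.7x3 ≥ 4.7   (carbon)
  89x1 + 5x2 + 1x3 ≥ 200   (nickel)
  x2 ≤ 2
  x1, x2, x3 ≥ 0.
The minimum-cost mix takes nothing from scrap grade B — only stainless scrap, return scrap. The carbon and nickel requirements are met with equality.
That vertex is x1 = 2.184, x2 = 1.13.
Hence cost = 2.27·2.184 + 0.25·1.13 = $5.2402.

$5.24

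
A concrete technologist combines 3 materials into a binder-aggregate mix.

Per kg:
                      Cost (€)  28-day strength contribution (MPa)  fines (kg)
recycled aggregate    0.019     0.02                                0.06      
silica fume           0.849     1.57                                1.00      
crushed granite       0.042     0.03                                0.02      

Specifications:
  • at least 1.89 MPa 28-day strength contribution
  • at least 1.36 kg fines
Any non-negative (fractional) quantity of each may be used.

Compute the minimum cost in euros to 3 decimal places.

Let x1 = kg of recycled aggregate, x2 = kg of silica fume, x3 = kg of crushed granite.
min 0.019x1 + 0.849x2 + 0.042x3 subject to:
  0.02x1 + 1.57x2 + 0.03x3 ≥ 1.89   (28-day strength contribution)
  0.06x1 + 1x2 + 0.02x3 ≥ 1.36   (fines)
  x1, x2, x3 ≥ 0.
The minimum-cost mix takes nothing from crushed granite — only recycled aggregate, silica fume. There the 28-day strength contribution and fines constraints are tight.
That vertex is x1 = 3.305, x2 = 1.162.
Total cost: 0.019·3.305 + 0.849·1.162 = 1.04933.

€1.049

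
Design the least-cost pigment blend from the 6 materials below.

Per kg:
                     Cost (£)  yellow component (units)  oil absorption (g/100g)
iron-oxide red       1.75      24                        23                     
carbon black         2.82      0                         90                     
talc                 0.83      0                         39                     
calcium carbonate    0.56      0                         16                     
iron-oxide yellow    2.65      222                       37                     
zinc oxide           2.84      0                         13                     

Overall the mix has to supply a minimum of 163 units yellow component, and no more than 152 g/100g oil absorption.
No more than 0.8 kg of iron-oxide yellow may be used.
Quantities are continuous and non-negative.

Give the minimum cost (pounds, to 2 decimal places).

£1.95

Let x1 = kg of iron-oxide red, x2 = kg of carbon black, x3 = kg of talc, x4 = kg of calcium carbonate, x5 = kg of iron-oxide yellow, x6 = kg of zinc oxide.
min 1.75x1 + 2.82x2 + 0.83x3 + 0.56x4 + 2.65x5 + 2.84x6 with:
  24x1 + 222x5 ≥ 163   (yellow component)
  23x1 + 90x2 + 39x3 + 16x4 + 37x5 + 13x6 ≤ 152   (oil absorption)
  x5 ≤ 0.8
  x1, x2, x3, x4, x5, x6 ≥ 0.
The cheapest feasible vertex uses only iron-oxide yellow; iron-oxide red, carbon black, talc, calcium carbonate, zinc oxide are not used. The yellow component requirement is met with equality.
So iron-oxide yellow = 0.7342 kg.
Total cost: 2.65·0.7342 = 1.9456.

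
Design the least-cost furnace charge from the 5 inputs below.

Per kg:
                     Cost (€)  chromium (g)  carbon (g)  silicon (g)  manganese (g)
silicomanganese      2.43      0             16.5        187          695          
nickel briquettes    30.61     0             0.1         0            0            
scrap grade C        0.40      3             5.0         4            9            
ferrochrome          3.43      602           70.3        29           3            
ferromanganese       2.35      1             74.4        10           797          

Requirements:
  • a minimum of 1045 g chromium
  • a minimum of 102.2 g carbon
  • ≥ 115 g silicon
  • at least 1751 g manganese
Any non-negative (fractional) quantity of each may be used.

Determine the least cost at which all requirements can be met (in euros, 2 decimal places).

€11.18

Set it up as a linear program. Let x1 = kg of silicomanganese, x2 = kg of nickel briquettes, x3 = kg of scrap grade C, x4 = kg of ferrochrome, x5 = kg of ferromanganese.
Minimize 2.43x1 + 30.61x2 + 0.4x3 + 3.43x4 + 2.35x5 with:
  3x3 + 602x4 + 1x5 ≥ 1045   (chromium)
  16.5x1 + 0.1x2 + 5x3 + 70.3x4 + 74.4x5 ≥ 102.2   (carbon)
  187x1 + 4x3 + 29x4 + 10x5 ≥ 115   (silicon)
  695x1 + 9x3 + 3x4 + 797x5 ≥ 1751   (manganese)
  x1, x2, x3, x4, x5 ≥ 0.
At the optimum only silicomanganese, ferrochrome, ferromanganese are positive (nickel briquettes, scrap grade C = 0). There the chromium, silicon, manganese constraints are tight.
Solving gives x1 = 0.2404, x4 = 1.733, x5 = 1.981.
Hence cost = 2.43·0.2404 + 3.43·1.733 + 2.35·1.981 = €11.1837.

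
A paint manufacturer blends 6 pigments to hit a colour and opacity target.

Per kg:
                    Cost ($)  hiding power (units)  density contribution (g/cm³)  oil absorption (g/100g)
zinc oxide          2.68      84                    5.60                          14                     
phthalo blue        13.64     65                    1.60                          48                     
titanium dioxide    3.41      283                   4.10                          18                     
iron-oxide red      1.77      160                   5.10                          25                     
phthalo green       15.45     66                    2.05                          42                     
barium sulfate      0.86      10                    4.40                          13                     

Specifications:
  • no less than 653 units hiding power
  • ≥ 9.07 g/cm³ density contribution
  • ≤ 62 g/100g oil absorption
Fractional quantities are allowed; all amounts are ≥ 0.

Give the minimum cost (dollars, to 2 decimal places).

Let x1 = kg of zinc oxide, x2 = kg of phthalo blue, x3 = kg of titanium dioxide, x4 = kg of iron-oxide red, x5 = kg of phthalo green, x6 = kg of barium sulfate.
Minimize 2.68x1 + 13.64x2 + 3.41x3 + 1.77x4 + 15.45x5 + 0.86x6 s.t.:
  84x1 + 65x2 + 283x3 + 160x4 + 66x5 + 10x6 ≥ 653   (hiding power)
  5.6x1 + 1.6x2 + 4.1x3 + 5.1x4 + 2.05x5 + 4.4x6 ≥ 9.07   (density contribution)
  14x1 + 48x2 + 18x3 + 25x4 + 42x5 + 13x6 ≤ 62   (oil absorption)
  x1, x2, x3, x4, x5, x6 ≥ 0.
At the optimum only titanium dioxide, iron-oxide red are positive (zinc oxide, phthalo blue, phthalo green, barium sulfate = 0). The hiding power and oil absorption requirements are met with equality.
So titanium dioxide = 1.527 kg, iron-oxide red = 1.381 kg.
Total cost: 3.41·1.527 + 1.77·1.381 = 7.6514.

$7.65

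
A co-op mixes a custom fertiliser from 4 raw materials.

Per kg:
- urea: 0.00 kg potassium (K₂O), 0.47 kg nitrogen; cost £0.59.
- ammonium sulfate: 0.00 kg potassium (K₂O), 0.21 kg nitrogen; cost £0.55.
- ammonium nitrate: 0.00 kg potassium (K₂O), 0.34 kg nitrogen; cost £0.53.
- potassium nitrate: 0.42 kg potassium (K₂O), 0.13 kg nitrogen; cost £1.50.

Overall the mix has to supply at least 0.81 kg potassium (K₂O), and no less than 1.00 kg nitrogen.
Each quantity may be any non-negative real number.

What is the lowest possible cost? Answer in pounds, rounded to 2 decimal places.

This is a linear program. Let x1 = kg of urea, x2 = kg of ammonium sulfate, x3 = kg of ammonium nitrate, x4 = kg of potassium nitrate.
Minimize 0.59x1 + 0.55x2 + 0.53x3 + 1.5x4 with:
  0.42x4 ≥ 0.81   (potassium (K₂O))
  0.47x1 + 0.21x2 + 0.34x3 + 0.13x4 ≥ 1   (nitrogen)
  x1, x2, x3, x4 ≥ 0.
The cheapest feasible vertex uses only urea, potassium nitrate; ammonium sulfate, ammonium nitrate are not used. There the potassium (K₂O) and nitrogen constraints are tight.
So urea = 1.594 kg, potassium nitrate = 1.929 kg.
Hence cost = 0.59·1.594 + 1.5·1.929 = £3.8340.

£3.83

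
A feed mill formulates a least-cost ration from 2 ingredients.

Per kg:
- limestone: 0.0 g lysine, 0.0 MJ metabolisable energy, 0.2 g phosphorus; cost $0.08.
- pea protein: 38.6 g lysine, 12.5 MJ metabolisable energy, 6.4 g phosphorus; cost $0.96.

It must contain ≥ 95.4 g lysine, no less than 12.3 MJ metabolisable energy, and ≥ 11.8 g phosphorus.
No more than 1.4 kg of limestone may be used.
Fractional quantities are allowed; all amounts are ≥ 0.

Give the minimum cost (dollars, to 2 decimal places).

$2.37

This is a linear program. Let x1 = kg of limestone, x2 = kg of pea protein.
Minimize 0.08x1 + 0.96x2 s.t.:
  38.6x2 ≥ 95.4   (lysine)
  12.5x2 ≥ 12.3   (metabolisable energy)
  0.2x1 + 6.4x2 ≥ 11.8   (phosphorus)
  x1 ≤ 1.4
  x1, x2 ≥ 0.
The minimum-cost mix takes nothing from limestone — only pea protein. There the lysine constraint is tight.
That vertex is x2 = 2.472.
Objective = 0.96·2.472 = 2.3731.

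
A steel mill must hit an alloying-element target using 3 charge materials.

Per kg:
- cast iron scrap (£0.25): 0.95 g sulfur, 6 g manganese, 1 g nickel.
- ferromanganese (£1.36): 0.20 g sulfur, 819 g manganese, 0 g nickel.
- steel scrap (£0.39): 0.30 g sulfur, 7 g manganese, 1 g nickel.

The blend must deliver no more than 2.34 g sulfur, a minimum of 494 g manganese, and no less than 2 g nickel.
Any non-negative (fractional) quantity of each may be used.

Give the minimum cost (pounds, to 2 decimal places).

Set it up as a linear program. Let x1 = kg of cast iron scrap, x2 = kg of ferromanganese, x3 = kg of steel scrap.
Minimize 0.25x1 + 1.36x2 + 0.39x3 with:
  0.95x1 + 0.2x2 + 0.3x3 ≤ 2.34   (sulfur)
  6x1 + 819x2 + 7x3 ≥ 494   (manganese)
  1x1 + 1x3 ≥ 2   (nickel)
  x1, x2, x3 ≥ 0.
The optimal basis is {cast iron scrap, ferromanganese}; steel scrap drops out. The manganese and nickel requirements are met with equality.
Optimal quantities: cast iron scrap = 2 kg, ferromanganese = 0.5885 kg.
Objective = 0.25·2 + 1.36·0.5885 = 1.3004.

£1.30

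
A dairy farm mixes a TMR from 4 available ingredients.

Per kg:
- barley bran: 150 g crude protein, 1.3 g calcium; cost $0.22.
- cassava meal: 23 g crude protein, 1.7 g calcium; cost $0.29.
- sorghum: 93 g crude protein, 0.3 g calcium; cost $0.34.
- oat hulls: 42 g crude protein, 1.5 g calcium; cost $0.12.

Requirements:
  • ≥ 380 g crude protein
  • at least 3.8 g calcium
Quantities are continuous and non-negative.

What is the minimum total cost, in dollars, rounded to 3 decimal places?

$0.583

Set it up as a linear program. Let x1 = kg of barley bran, x2 = kg of cassava meal, x3 = kg of sorghum, x4 = kg of oat hulls.
Minimize 0.22x1 + 0.29x2 + 0.34x3 + 0.12x4 s.t.:
  150x1 + 23x2 + 93x3 + 42x4 ≥ 380   (crude protein)
  1.3x1 + 1.7x2 + 0.3x3 + 1.5x4 ≥ 3.8   (calcium)
  x1, x2, x3, x4 ≥ 0.
The cheapest feasible vertex uses only barley bran, oat hulls; cassava meal, sorghum are not used. Binding constraints: crude protein and calcium.
That vertex is x1 = 2.408, x4 = 0.446.
Objective = 0.22·2.408 + 0.12·0.446 = 0.58328.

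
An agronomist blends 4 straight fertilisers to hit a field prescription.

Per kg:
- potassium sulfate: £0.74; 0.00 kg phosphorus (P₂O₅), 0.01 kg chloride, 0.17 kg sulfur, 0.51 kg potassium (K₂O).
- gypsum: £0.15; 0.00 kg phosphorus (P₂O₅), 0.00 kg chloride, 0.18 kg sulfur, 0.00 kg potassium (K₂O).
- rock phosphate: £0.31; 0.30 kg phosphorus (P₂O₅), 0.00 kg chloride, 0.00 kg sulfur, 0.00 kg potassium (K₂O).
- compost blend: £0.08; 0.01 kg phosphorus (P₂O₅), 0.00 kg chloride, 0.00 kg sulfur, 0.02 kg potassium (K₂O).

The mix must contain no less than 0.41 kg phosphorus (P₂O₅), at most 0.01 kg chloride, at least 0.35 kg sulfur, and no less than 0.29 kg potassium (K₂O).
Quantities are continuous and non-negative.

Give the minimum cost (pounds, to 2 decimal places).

Set it up as a linear program. Let x1 = kg of potassium sulfate, x2 = kg of gypsum, x3 = kg of rock phosphate, x4 = kg of compost blend.
Minimize 0.74x1 + 0.15x2 + 0.31x3 + 0.08x4 s.t.:
  0.3x3 + 0.01x4 ≥ 0.41   (phosphorus (P₂O₅))
  0.01x1 ≤ 0.01   (chloride)
  0.17x1 + 0.18x2 ≥ 0.35   (sulfur)
  0.51x1 + 0.02x4 ≥ 0.29   (potassium (K₂O))
  x1, x2, x3, x4 ≥ 0.
The optimal basis is {potassium sulfate, gypsum, rock phosphate}; compost blend drops out. There the phosphorus (P₂O₅), sulfur, potassium (K₂O) constraints are tight.
That vertex is x1 = 0.5686, x2 = 1.407, x3 = 1.367.
Objective = 0.74·0.5686 + 0.15·1.407 + 0.31·1.367 = 1.0556.

£1.06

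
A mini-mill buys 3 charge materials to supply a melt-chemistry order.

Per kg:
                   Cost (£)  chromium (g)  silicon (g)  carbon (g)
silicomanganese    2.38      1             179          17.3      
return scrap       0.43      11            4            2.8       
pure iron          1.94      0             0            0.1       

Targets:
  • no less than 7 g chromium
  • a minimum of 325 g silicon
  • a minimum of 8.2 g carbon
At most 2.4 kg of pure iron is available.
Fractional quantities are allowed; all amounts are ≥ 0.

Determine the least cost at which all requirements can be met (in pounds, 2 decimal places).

£4.50

Let x1 = kg of silicomanganese, x2 = kg of return scrap, x3 = kg of pure iron.
Minimise 2.38x1 + 0.43x2 + 1.94x3 subject to:
  1x1 + 11x2 ≥ 7   (chromium)
  179x1 + 4x2 ≥ 325   (silicon)
  17.3x1 + 2.8x2 + 0.1x3 ≥ 8.2   (carbon)
  x3 ≤ 2.4
  x1, x2, x3 ≥ 0.
The minimum-cost mix takes nothing from pure iron — only silicomanganese, return scrap. Binding constraints: chromium and silicon.
That vertex is x1 = 1.805, x2 = 0.4723.
Cost = 2.38·1.805 + 0.43·0.4723 = 4.4990.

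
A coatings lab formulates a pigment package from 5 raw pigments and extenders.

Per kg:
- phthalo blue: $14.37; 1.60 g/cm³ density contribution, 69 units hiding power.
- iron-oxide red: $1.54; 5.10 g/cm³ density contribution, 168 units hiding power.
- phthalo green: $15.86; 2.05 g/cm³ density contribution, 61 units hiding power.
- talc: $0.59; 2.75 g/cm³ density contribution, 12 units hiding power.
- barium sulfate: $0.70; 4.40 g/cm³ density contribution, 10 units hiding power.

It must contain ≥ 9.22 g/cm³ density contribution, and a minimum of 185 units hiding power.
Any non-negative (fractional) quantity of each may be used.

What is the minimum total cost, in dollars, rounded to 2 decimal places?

$2.23

Set it up as a linear program. Let x1 = kg of phthalo blue, x2 = kg of iron-oxide red, x3 = kg of phthalo green, x4 = kg of talc, x5 = kg of barium sulfate.
Minimize 14.37x1 + 1.54x2 + 15.86x3 + 0.59x4 + 0.7x5 subject to:
  1.6x1 + 5.1x2 + 2.05x3 + 2.75x4 + 4.4x5 ≥ 9.22   (density contribution)
  69x1 + 168x2 + 61x3 + 12x4 + 10x5 ≥ 185   (hiding power)
  x1, x2, x3, x4, x5 ≥ 0.
The optimal basis is {iron-oxide red, barium sulfate}; phthalo blue, phthalo green, talc drop out. The density contribution and hiding power requirements are met with equality.
Solving gives x2 = 1.049, x5 = 0.8798.
Total cost: 1.54·1.049 + 0.7·0.8798 = 2.2313.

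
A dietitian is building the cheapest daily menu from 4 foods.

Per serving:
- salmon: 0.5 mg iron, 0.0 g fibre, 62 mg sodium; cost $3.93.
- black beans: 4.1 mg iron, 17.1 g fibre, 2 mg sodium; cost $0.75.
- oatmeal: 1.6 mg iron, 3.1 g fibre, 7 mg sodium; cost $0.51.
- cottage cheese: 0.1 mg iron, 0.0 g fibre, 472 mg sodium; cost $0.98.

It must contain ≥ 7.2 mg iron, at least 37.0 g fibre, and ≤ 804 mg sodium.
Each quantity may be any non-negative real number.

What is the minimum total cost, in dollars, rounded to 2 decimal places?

$1.62

Let x1 = servings of salmon, x2 = servings of black beans, x3 = servings of oatmeal, x4 = servings of cottage cheese.
Minimise 3.93x1 + 0.75x2 + 0.51x3 + 0.98x4 with:
  0.5x1 + 4.1x2 + 1.6x3 + 0.1x4 ≥ 7.2   (iron)
  17.1x2 + 3.1x3 ≥ 37   (fibre)
  62x1 + 2x2 + 7x3 + 472x4 ≤ 804   (sodium)
  x1, x2, x3, x4 ≥ 0.
The optimal basis is {black beans}; salmon, oatmeal, cottage cheese drop out. Binding constraint: fibre.
Optimal quantities: black beans = 2.164 servings.
Hence cost = 0.75·2.164 = $1.6230.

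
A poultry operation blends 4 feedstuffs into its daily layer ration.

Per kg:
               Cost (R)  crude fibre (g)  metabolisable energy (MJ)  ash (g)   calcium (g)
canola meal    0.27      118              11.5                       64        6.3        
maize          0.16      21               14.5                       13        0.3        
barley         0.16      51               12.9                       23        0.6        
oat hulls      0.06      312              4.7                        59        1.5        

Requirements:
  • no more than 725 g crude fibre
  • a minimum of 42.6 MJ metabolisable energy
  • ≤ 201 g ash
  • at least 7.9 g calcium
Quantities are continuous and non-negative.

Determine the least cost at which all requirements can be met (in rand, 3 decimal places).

R0.587

Let x1 = kg of canola meal, x2 = kg of maize, x3 = kg of barley, x4 = kg of oat hulls.
min 0.27x1 + 0.16x2 + 0.16x3 + 0.06x4 s.t.:
  118x1 + 21x2 + 51x3 + 312x4 ≤ 725   (crude fibre)
  11.5x1 + 14.5x2 + 12.9x3 + 4.7x4 ≥ 42.6   (metabolisable energy)
  64x1 + 13x2 + 23x3 + 59x4 ≤ 201   (ash)
  6.3x1 + 0.3x2 + 0.6x3 + 1.5x4 ≥ 7.9   (calcium)
  x1, x2, x3, x4 ≥ 0.
The optimal basis is {canola meal, maize, oat hulls}; barley drops out. There the crude fibre, metabolisable energy, calcium constraints are tight.
Optimal quantities: canola meal = 0.7094 kg, maize = 1.747 kg, oat hulls = 1.938 kg.
Objective = 0.27·0.7094 + 0.16·1.747 + 0.06·1.938 = 0.58734.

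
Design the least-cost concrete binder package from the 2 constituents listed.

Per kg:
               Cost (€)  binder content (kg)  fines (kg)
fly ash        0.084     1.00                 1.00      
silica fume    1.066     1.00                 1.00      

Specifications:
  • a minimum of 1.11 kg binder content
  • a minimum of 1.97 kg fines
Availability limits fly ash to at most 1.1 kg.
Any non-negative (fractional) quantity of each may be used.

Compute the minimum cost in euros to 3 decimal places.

Let x1 = kg of fly ash, x2 = kg of silica fume.
Minimize 0.084x1 + 1.066x2 with:
  1x1 + 1x2 ≥ 1.11   (binder content)
  1x1 + 1x2 ≥ 1.97   (fines)
  x1 ≤ 1.1
  x1, x2 ≥ 0.
Both inputs are positive at the optimum. The fines and the fly ash cap requirements are met with equality.
That vertex is x1 = 1.1, x2 = 0.87.
Objective = 0.084·1.1 + 1.066·0.87 = 1.01982.

€1.020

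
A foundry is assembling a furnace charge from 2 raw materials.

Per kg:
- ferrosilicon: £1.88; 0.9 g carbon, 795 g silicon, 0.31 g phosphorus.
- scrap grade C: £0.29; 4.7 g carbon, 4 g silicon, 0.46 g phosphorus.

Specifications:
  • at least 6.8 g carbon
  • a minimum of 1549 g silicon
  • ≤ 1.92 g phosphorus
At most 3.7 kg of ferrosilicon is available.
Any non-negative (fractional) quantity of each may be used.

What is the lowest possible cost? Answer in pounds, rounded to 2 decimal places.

Let x1 = kg of ferrosilicon, x2 = kg of scrap grade C.
min 1.88x1 + 0.29x2 s.t.:
  0.9x1 + 4.7x2 ≥ 6.8   (carbon)
  795x1 + 4x2 ≥ 1549   (silicon)
  0.31x1 + 0.46x2 ≤ 1.92   (phosphorus)
  x1 ≤ 3.7
  x1, x2 ≥ 0.
Both inputs are positive at the optimum. There the carbon and silicon constraints are tight.
Solving gives x1 = 1.943, x2 = 1.075.
Objective = 1.88·1.943 + 0.29·1.075 = 3.9646.

£3.96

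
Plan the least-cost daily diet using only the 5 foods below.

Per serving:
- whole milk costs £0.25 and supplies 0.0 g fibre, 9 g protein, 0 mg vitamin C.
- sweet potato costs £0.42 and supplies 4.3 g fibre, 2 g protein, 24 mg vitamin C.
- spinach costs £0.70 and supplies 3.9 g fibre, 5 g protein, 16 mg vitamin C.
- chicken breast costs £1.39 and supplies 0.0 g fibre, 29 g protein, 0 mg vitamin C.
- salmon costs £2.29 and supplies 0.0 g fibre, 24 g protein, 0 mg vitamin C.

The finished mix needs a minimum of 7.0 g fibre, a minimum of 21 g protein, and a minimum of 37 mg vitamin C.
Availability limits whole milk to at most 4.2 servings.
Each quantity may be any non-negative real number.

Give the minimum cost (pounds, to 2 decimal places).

£1.18

Let x1 = servings of whole milk, x2 = servings of sweet potato, x3 = servings of spinach, x4 = servings of chicken breast, x5 = servings of salmon.
Minimize 0.25x1 + 0.42x2 + 0.7x3 + 1.39x4 + 2.29x5 with:
  4.3x2 + 3.9x3 ≥ 7   (fibre)
  9x1 + 2x2 + 5x3 + 29x4 + 24x5 ≥ 21   (protein)
  24x2 + 16x3 ≥ 37   (vitamin C)
  x1 ≤ 4.2
  x1, x2, x3, x4, x5 ≥ 0.
At the optimum only whole milk, sweet potato are positive (spinach, chicken breast, salmon = 0). Binding constraints: fibre and protein.
Optimal quantities: whole milk = 1.972 servings, sweet potato = 1.628 servings.
Total cost: 0.25·1.972 + 0.42·1.628 = 1.1768.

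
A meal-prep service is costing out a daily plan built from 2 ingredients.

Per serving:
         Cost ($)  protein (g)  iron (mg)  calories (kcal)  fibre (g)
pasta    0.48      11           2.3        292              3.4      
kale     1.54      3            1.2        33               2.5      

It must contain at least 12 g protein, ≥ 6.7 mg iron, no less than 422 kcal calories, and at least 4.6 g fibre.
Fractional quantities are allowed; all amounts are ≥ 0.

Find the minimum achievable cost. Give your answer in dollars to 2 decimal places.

$1.40

Let x1 = servings of pasta, x2 = servings of kale.
Minimize 0.48x1 + 1.54x2 subject to:
  11x1 + 3x2 ≥ 12   (protein)
  2.3x1 + 1.2x2 ≥ 6.7   (iron)
  292x1 + 33x2 ≥ 422   (calories)
  3.4x1 + 2.5x2 ≥ 4.6   (fibre)
  x1, x2 ≥ 0.
The cheapest feasible vertex uses only pasta; kale is not used. The iron requirement is met with equality.
That vertex is x1 = 2.913.
Objective = 0.48·2.913 = 1.3982.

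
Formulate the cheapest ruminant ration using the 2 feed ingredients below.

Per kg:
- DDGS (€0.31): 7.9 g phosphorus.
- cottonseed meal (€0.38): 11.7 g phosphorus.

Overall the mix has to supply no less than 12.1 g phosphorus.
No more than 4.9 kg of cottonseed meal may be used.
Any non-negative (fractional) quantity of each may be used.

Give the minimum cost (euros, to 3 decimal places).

€0.393

This is a linear program. Let x1 = kg of DDGS, x2 = kg of cottonseed meal.
Minimise 0.31x1 + 0.38x2 with:
  7.9x1 + 11.7x2 ≥ 12.1   (phosphorus)
  x2 ≤ 4.9
  x1, x2 ≥ 0.
The minimum-cost mix takes nothing from DDGS — only cottonseed meal. The phosphorus requirement is met with equality.
That vertex is x2 = 1.034.
Hence cost = 0.38·1.034 = €0.39292.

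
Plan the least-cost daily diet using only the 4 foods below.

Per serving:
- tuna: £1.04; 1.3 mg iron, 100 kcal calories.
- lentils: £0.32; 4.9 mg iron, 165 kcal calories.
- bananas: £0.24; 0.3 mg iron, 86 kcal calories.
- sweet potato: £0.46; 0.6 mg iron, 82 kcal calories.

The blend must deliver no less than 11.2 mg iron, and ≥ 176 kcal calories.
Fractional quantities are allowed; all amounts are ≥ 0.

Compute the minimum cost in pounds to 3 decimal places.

Treat it as an LP. Let x1 = servings of tuna, x2 = servings of lentils, x3 = servings of bananas, x4 = servings of sweet potato.
Minimise 1.04x1 + 0.32x2 + 0.24x3 + 0.46x4 s.t.:
  1.3x1 + 4.9x2 + 0.3x3 + 0.6x4 ≥ 11.2   (iron)
  100x1 + 165x2 + 86x3 + 82x4 ≥ 176   (calories)
  x1, x2, x3, x4 ≥ 0.
The minimum-cost mix takes nothing from tuna, bananas, sweet potato — only lentils. There the iron constraint is tight.
So lentils = 2.2857 servings.
Hence cost = 0.32·2.2857 = £0.73142.

£0.731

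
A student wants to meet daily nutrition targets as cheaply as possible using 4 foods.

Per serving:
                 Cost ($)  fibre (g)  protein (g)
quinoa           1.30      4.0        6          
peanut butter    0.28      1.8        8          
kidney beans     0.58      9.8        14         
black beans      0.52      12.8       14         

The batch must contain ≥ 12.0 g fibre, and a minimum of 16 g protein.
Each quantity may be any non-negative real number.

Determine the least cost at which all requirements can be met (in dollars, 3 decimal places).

Let x1 = servings of quinoa, x2 = servings of peanut butter, x3 = servings of kidney beans, x4 = servings of black beans.
Minimize 1.3x1 + 0.28x2 + 0.58x3 + 0.52x4 s.t.:
  4x1 + 1.8x2 + 9.8x3 + 12.8x4 ≥ 12   (fibre)
  6x1 + 8x2 + 14x3 + 14x4 ≥ 16   (protein)
  x1, x2, x3, x4 ≥ 0.
The optimal basis is {peanut butter, black beans}; quinoa, kidney beans drop out. There the fibre and protein constraints are tight.
Optimal quantities: peanut butter = 0.4767 servings, black beans = 0.8705 servings.
Hence cost = 0.28·0.4767 + 0.52·0.8705 = $0.58614.

$0.586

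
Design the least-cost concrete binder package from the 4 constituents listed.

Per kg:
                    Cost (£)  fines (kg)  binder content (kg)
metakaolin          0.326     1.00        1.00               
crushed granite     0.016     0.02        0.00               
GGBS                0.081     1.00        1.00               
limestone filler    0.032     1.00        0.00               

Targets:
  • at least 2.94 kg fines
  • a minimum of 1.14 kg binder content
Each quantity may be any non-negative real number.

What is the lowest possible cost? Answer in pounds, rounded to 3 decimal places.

Let x1 = kg of metakaolin, x2 = kg of crushed granite, x3 = kg of GGBS, x4 = kg of limestone filler.
min 0.326x1 + 0.016x2 + 0.081x3 + 0.032x4 with:
  1x1 + 0.02x2 + 1x3 + 1x4 ≥ 2.94   (fines)
  1x1 + 1x3 ≥ 1.14   (binder content)
  x1, x2, x3, x4 ≥ 0.
The cheapest feasible vertex uses only GGBS, limestone filler; metakaolin, crushed granite are not used. Binding constraints: fines and binder content.
Solving gives x3 = 1.14, x4 = 1.8.
Total cost: 0.081·1.14 + 0.032·1.8 = 0.14994.

£0.150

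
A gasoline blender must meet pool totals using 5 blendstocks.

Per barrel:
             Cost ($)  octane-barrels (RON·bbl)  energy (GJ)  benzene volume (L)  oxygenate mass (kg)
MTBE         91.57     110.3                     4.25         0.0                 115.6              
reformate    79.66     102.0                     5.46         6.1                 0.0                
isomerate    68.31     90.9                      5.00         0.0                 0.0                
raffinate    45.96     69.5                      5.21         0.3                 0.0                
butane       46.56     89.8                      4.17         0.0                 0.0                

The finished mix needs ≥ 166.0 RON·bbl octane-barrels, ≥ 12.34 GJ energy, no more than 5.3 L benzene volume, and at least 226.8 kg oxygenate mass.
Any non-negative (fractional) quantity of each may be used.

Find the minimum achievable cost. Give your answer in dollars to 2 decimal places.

Let x1 = barrels of MTBE, x2 = barrels of reformate, x3 = barrels of isomerate, x4 = barrels of raffinate, x5 = barrels of butane.
min 91.57x1 + 79.66x2 + 68.31x3 + 45.96x4 + 46.56x5 subject to:
  110.3x1 + 102x2 + 90.9x3 + 69.5x4 + 89.8x5 ≥ 166   (octane-barrels)
  4.25x1 + 5.46x2 + 5x3 + 5.21x4 + 4.17x5 ≥ 12.34   (energy)
  6.1x2 + 0.3x4 ≤ 5.3   (benzene volume)
  115.6x1 ≥ 226.8   (oxygenate mass)
  x1, x2, x3, x4, x5 ≥ 0.
The minimum-cost mix takes nothing from reformate, isomerate, butane — only MTBE, raffinate. The energy and oxygenate mass requirements are met with equality.
So MTBE = 1.962 barrels, raffinate = 0.7681 barrels.
Cost = 91.57·1.962 + 45.96·0.7681 = 214.9622.

$214.96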